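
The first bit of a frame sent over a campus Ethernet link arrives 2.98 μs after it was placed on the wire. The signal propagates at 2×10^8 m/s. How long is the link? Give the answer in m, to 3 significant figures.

596 m

d = s × t_prop = 200000000 × 2.98e-06 = 596 m.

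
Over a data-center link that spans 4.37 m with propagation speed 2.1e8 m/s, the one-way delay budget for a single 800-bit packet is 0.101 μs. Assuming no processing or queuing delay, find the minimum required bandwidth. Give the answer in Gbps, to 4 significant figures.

Propagation delay = 4.37 / 210000000 = 0.0208095 μs.
Transmission budget = 0.101 − 0.0208095 = 0.0801905 μs.
R ≥ L / t_tx = 800 bits / 8.01905e-08 s = 9.976 Gbps.

9.976 Gbps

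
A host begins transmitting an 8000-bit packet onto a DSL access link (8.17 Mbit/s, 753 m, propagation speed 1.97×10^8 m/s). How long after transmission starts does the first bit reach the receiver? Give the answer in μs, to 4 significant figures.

3.822 μs

First bit experiences only propagation delay: d/s = 753/197000000 = 3.822 μs.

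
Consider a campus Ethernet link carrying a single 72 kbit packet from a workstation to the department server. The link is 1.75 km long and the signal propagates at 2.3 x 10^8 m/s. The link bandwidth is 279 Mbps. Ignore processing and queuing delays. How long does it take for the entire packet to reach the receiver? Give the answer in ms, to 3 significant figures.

L = 72000 bits.
Transmission delay = L/R = 72000 / 279000000 = 0.258065 ms.
Propagation delay = d/s = 1750 m / 2.3e+08 m/s = 0.0076087 ms.
Total = 0.266 ms.

0.266 ms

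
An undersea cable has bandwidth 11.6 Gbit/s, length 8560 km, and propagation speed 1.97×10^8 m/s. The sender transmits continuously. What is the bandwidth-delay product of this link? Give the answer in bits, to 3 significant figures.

504000000 bits

Propagation delay = 8560000 / 197000000 = 0.0434518 s.
BDP = R × t_prop = 11600000000 × 0.0434518 = 504041000 bits.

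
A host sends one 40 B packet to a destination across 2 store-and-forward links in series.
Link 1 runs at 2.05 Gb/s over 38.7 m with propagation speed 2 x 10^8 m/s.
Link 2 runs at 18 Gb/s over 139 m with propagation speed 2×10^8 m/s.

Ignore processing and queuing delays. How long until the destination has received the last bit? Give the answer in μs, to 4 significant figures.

1.062 μs

L = 40 × 8 = 320 bits.
Transmission delays (L/R per hop): 0.156098, 0.0177778 μs; sum = 0.173875 μs.
Propagation delays (d/s per hop): 0.1935, 0.695 μs; sum = 0.8885 μs.
End-to-end = 1.062 μs.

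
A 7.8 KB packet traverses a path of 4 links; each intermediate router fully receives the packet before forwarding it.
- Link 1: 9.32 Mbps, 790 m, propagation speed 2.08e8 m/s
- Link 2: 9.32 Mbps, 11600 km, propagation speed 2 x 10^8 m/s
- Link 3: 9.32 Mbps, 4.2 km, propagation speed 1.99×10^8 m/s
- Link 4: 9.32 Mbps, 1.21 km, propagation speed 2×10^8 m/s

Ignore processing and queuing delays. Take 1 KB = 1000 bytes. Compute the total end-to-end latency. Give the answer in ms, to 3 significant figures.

84.8 ms

L = 62400 bits.
Transmission delay per hop = L/R = 62400/9320000 = 6.69528 ms; 4 hops → 26.7811 ms.
Propagation delays (d/s per hop): 0.00379808, 58, 0.0211055, 0.00605 ms; sum = 58.031 ms.
End-to-end = 84.8 ms.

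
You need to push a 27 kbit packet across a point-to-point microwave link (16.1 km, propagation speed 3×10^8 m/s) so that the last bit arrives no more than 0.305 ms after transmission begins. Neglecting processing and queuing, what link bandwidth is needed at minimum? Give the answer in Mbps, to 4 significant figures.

Propagation delay = 16100 / 300000000 = 0.0536667 ms.
Transmission budget = 0.305 − 0.0536667 = 0.251333 ms.
R ≥ L / t_tx = 27000 bits / 0.000251333 s = 107.4 Mbps.

107.4 Mbps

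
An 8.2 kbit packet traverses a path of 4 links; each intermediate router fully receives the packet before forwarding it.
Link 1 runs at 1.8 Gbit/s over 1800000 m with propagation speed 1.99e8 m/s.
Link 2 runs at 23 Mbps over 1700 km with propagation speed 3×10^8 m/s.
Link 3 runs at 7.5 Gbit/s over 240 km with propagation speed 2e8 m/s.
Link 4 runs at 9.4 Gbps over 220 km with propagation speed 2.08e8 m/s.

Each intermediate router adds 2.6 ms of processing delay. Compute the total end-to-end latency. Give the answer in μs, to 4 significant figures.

25130 μs

L = 8200 bits.
Transmission delays (L/R per hop): 4.55556, 356.522, 1.09333, 0.87234 μs; sum = 363.043 μs.
Propagation delays (d/s per hop): 9045.23, 5666.67, 1200, 1057.69 μs; sum = 16969.6 μs.
Processing at 3 router(s): 3 × 2.6 ms = 7800 μs.
End-to-end = 25130 μs.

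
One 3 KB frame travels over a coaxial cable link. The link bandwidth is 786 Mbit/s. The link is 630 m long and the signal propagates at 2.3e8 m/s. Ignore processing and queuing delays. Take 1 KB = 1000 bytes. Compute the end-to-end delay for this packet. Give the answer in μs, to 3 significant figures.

33.3 μs

L = 24000 bits.
Transmission delay = L/R = 24000 / 786000000 = 30.5344 μs.
Propagation delay = d/s = 630 m / 2.3e+08 m/s = 2.73913 μs.
Total = 33.3 μs.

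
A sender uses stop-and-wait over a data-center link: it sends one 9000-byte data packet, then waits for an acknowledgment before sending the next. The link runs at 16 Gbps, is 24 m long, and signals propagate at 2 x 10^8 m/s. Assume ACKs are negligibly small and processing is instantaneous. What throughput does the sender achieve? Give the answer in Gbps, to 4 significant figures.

t_tx = L/R = 72000/16000000000 = 4.5e-06 s.
t_prop = 24/200000000 = 1.2e-07 s; RTT = 2.4e-07 s.
Cycle = t_tx + RTT = 4.74e-06 s.
Throughput = L / cycle = 72000 / 4.74e-06 = 15.19 Gbps.

15.19 Gbps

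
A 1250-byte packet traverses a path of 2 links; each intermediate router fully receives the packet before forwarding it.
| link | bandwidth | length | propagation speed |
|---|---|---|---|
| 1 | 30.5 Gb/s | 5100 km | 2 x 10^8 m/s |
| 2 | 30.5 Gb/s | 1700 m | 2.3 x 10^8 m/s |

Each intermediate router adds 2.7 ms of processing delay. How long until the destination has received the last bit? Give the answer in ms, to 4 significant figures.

L = 1250 × 8 = 10000 bits.
Transmission delay per hop = L/R = 10000/30500000000 = 0.000327869 ms; 2 hops → 0.000655738 ms.
Propagation delays (d/s per hop): 25.5, 0.0073913 ms; sum = 25.5074 ms.
Processing at 1 router(s): 1 × 2.7 ms = 2.7 ms.
End-to-end = 28.21 ms.

28.21 ms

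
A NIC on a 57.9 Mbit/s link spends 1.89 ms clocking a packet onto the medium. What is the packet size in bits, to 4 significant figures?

L = R × t_tx = 57900000 b/s × 0.00189 s = 109431 bits.

109400 bits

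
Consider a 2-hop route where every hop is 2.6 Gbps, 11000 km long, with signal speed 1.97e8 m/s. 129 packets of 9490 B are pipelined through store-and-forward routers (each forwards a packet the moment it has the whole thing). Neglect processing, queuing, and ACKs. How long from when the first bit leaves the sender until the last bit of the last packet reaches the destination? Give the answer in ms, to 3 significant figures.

Per-hop transmission t_tx = L/R = 75920/2600000000 = 0.0292 ms.
Per-hop propagation t_prop = 11000000/197000000 = 55.8376 ms.
Pipeline fill: first packet needs 2·t_tx to clear all hops; remaining 128 packets each add one t_tx.
Total = (2+129-1)·t_tx + 2·t_prop = 130·0.0292 + 2·55.8376 = 115 ms.

115 ms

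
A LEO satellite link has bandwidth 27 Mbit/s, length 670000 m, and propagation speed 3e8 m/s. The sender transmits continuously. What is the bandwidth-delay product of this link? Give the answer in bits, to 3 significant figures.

60300 bits

Propagation delay = 670000 / 300000000 = 0.00223333 s.
BDP = R × t_prop = 27000000 × 0.00223333 = 60300 bits.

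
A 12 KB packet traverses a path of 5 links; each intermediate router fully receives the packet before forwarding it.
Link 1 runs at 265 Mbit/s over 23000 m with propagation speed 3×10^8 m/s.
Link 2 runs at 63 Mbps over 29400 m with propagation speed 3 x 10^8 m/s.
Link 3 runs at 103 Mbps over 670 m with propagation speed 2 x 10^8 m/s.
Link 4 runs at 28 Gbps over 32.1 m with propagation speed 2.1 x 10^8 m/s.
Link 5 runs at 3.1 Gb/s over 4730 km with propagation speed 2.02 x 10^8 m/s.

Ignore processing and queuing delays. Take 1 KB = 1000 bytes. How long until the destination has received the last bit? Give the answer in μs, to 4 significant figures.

26450 μs

L = 96000 bits.
Transmission delays (L/R per hop): 362.264, 1523.81, 932.039, 3.42857, 30.9677 μs; sum = 2852.51 μs.
Propagation delays (d/s per hop): 76.6667, 98, 3.35, 0.152857, 23415.8 μs; sum = 23594 μs.
End-to-end = 26450 μs.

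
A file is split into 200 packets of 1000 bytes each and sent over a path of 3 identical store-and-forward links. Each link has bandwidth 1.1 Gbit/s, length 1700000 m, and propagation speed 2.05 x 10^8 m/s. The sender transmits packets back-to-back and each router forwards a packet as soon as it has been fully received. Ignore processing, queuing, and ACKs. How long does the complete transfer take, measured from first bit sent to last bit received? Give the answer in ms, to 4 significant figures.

Per-hop transmission t_tx = L/R = 8000/1100000000 = 0.00727273 ms.
Per-hop propagation t_prop = 1700000/2.05e+08 = 8.29268 ms.
Pipeline fill: first packet needs 3·t_tx to clear all hops; remaining 199 packets each add one t_tx.
Total = (3+200-1)·t_tx + 3·t_prop = 202·0.00727273 + 3·8.29268 = 26.35 ms.

26.35 ms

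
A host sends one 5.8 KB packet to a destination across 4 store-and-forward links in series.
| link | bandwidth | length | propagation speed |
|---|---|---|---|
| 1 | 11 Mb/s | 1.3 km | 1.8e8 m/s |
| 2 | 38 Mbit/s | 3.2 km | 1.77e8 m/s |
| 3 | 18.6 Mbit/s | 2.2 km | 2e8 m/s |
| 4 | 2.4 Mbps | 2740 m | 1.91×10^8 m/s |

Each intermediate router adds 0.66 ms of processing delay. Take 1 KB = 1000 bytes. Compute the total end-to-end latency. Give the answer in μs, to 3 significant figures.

29300 μs

L = 46400 bits.
Transmission delays (L/R per hop): 4218.18, 1221.05, 2494.62, 19333.3 μs; sum = 27267.2 μs.
Propagation delays (d/s per hop): 7.22222, 18.0791, 11, 14.3455 μs; sum = 50.6469 μs.
Processing at 3 router(s): 3 × 0.66 ms = 1980 μs.
End-to-end = 29300 μs.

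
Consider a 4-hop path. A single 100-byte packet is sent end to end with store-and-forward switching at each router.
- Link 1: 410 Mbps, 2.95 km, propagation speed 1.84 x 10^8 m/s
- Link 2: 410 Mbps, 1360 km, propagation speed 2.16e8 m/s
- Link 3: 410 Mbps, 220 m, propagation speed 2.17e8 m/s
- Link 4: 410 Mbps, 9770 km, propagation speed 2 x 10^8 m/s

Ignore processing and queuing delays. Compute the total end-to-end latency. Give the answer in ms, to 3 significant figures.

L = 100 × 8 = 800 bits.
Transmission delay per hop = L/R = 800/410000000 = 0.00195122 ms; 4 hops → 0.00780488 ms.
Propagation delays (d/s per hop): 0.0160326, 6.2963, 0.00101382, 48.85 ms; sum = 55.1633 ms.
End-to-end = 55.2 ms.

55.2 ms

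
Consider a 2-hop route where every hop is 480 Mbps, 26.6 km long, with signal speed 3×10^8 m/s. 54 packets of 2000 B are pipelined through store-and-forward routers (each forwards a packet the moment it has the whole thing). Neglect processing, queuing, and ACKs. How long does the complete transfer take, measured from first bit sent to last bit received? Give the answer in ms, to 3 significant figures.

2.01 ms

Per-hop transmission t_tx = L/R = 16000/480000000 = 0.0333333 ms.
Per-hop propagation t_prop = 26600/300000000 = 0.0886667 ms.
Pipeline fill: first packet needs 2·t_tx to clear all hops; remaining 53 packets each add one t_tx.
Total = (2+54-1)·t_tx + 2·t_prop = 55·0.0333333 + 2·0.0886667 = 2.01 ms.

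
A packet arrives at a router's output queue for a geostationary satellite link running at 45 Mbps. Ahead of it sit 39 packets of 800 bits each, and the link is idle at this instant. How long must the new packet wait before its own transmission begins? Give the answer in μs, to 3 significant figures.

Each queued packet: L/R = 800/45000000 = 17.7778 μs.
39 queued → 693.333 μs.
Queuing delay = 693 μs.

693 μs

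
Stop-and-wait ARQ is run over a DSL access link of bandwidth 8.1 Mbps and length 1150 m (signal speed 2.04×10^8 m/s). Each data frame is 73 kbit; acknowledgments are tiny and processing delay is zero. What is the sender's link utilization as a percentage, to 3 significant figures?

t_tx = L/R = 73000/8100000 = 0.00901235 s.
t_prop = 1150/204000000 = 5.63725e-06 s; RTT = 1.12745e-05 s.
Cycle = t_tx + RTT = 0.00902362 s.
Utilization = t_tx / cycle = 0.00901235/0.00902362 = 99.9 %.

99.9 %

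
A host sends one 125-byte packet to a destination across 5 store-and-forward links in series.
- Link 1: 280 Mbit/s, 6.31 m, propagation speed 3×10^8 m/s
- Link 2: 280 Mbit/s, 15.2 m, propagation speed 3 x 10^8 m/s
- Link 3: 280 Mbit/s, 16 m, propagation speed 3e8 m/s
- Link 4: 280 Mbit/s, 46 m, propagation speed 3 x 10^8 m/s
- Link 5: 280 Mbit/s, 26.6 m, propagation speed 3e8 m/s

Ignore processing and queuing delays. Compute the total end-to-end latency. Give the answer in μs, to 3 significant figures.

L = 125 × 8 = 1000 bits.
Transmission delay per hop = L/R = 1000/280000000 = 3.57143 μs; 5 hops → 17.8571 μs.
Propagation delays (d/s per hop): 0.0210333, 0.0506667, 0.0533333, 0.153333, 0.0886667 μs; sum = 0.367033 μs.
End-to-end = 18.2 μs.

18.2 μs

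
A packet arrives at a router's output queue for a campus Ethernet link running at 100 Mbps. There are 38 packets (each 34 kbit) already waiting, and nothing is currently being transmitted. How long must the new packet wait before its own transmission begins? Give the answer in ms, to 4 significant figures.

12.92 ms

Each queued packet: L/R = 34000/100000000 = 0.34 ms.
38 queued → 12.92 ms.
Queuing delay = 12.92 ms.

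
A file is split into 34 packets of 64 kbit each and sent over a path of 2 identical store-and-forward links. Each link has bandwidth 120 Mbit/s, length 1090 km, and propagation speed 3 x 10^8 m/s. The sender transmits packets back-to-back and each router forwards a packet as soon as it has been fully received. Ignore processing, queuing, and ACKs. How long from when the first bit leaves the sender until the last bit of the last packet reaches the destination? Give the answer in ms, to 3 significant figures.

25.9 ms

Per-hop transmission t_tx = L/R = 64000/120000000 = 0.533333 ms.
Per-hop propagation t_prop = 1090000/300000000 = 3.63333 ms.
Pipeline fill: first packet needs 2·t_tx to clear all hops; remaining 33 packets each add one t_tx.
Total = (2+34-1)·t_tx + 2·t_prop = 35·0.533333 + 2·3.63333 = 25.9 ms.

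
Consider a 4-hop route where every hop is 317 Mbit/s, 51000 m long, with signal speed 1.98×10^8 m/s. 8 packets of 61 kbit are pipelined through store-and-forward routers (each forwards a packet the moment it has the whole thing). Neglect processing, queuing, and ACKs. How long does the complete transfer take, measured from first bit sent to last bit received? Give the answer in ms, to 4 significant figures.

3.147 ms

Per-hop transmission t_tx = L/R = 61000/317000000 = 0.192429 ms.
Per-hop propagation t_prop = 51000/198000000 = 0.257576 ms.
Pipeline fill: first packet needs 4·t_tx to clear all hops; remaining 7 packets each add one t_tx.
Total = (4+8-1)·t_tx + 4·t_prop = 11·0.192429 + 4·0.257576 = 3.147 ms.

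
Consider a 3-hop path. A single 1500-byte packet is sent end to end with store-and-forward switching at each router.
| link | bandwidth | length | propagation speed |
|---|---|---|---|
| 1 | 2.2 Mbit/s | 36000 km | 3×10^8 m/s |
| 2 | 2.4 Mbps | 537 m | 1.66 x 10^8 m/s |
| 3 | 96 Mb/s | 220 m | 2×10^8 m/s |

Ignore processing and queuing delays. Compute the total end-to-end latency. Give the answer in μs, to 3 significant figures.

L = 1500 × 8 = 12000 bits.
Transmission delays (L/R per hop): 5454.55, 5000, 125 μs; sum = 10579.5 μs.
Propagation delays (d/s per hop): 120000, 3.23494, 1.1 μs; sum = 120004 μs.
End-to-end = 131000 μs.

131000 μs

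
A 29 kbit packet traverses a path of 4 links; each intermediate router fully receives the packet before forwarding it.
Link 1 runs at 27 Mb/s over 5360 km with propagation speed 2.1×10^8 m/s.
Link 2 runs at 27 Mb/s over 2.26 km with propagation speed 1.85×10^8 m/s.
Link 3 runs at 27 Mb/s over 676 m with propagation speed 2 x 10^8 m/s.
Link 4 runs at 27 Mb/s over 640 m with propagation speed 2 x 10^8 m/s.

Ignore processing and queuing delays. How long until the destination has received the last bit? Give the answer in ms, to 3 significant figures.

L = 29000 bits.
Transmission delay per hop = L/R = 29000/27000000 = 1.07407 ms; 4 hops → 4.2963 ms.
Propagation delays (d/s per hop): 25.5238, 0.0122162, 0.00338, 0.0032 ms; sum = 25.5426 ms.
End-to-end = 29.8 ms.

29.8 ms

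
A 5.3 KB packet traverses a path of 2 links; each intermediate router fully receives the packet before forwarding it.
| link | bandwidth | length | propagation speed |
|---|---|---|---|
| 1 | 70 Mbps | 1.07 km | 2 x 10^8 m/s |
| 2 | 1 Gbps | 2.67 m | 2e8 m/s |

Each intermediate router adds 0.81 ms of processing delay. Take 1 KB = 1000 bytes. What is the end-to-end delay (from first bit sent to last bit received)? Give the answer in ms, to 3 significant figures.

1.46 ms

L = 42400 bits.
Transmission delays (L/R per hop): 0.605714, 0.0424 ms; sum = 0.648114 ms.
Propagation delays (d/s per hop): 0.00535, 1.335e-05 ms; sum = 0.00536335 ms.
Processing at 1 router(s): 1 × 0.81 ms = 0.81 ms.
End-to-end = 1.46 ms.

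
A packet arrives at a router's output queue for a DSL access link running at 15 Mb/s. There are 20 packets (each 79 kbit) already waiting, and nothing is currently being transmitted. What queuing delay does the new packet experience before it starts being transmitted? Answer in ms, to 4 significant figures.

105.3 ms

Each queued packet: L/R = 79000/15000000 = 5.26667 ms.
20 queued → 105.333 ms.
Queuing delay = 105.3 ms.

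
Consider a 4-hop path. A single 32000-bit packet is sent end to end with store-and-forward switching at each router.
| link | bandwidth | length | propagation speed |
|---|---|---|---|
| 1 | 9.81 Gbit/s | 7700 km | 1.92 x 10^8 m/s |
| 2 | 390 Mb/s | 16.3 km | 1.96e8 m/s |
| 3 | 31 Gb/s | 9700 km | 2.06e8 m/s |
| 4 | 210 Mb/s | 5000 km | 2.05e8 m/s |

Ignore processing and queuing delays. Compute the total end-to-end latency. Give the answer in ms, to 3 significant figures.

Transmission delays (L/R per hop): 0.00326198, 0.0820513, 0.00103226, 0.152381 ms; sum = 0.238726 ms.
Propagation delays (d/s per hop): 40.1042, 0.0831633, 47.0874, 24.3902 ms; sum = 111.665 ms.
End-to-end = 112 ms.

112 ms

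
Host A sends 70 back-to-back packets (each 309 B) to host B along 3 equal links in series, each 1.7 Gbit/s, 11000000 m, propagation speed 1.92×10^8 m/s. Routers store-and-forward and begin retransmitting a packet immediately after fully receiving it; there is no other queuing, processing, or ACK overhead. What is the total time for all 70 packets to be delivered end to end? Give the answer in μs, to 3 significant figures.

Per-hop transmission t_tx = L/R = 2472/1700000000 = 1.45412 μs.
Per-hop propagation t_prop = 11000000/192000000 = 57291.7 μs.
Pipeline fill: first packet needs 3·t_tx to clear all hops; remaining 69 packets each add one t_tx.
Total = (3+70-1)·t_tx + 3·t_prop = 72·1.45412 + 3·57291.7 = 172000 μs.

172000 μs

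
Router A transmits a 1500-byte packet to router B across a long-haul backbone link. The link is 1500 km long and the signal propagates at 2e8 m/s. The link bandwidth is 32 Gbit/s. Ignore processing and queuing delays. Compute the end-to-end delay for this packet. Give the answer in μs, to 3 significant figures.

L = 1500 × 8 = 12000 bits.
Transmission delay = L/R = 12000 / 32000000000 = 0.375 μs.
Propagation delay = d/s = 1500000 m / 200000000 m/s = 7500 μs.
Total = 7500 μs.

7500 μs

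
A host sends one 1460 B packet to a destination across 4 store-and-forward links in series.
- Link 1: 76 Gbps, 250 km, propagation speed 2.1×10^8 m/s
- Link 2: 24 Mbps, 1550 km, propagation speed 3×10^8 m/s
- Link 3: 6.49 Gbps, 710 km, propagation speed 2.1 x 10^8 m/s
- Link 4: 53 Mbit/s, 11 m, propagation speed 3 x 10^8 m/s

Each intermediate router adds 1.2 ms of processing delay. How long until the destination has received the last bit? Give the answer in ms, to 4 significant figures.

L = 1460 × 8 = 11680 bits.
Transmission delays (L/R per hop): 0.000153684, 0.486667, 0.00179969, 0.220377 ms; sum = 0.708997 ms.
Propagation delays (d/s per hop): 1.19048, 5.16667, 3.38095, 3.66667e-05 ms; sum = 9.73813 ms.
Processing at 3 router(s): 3 × 1.2 ms = 3.6 ms.
End-to-end = 14.05 ms.

14.05 ms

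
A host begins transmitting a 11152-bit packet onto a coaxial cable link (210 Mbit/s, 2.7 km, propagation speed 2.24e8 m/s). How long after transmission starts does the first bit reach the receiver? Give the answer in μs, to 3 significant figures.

12.1 μs

First bit experiences only propagation delay: d/s = 2700/2.24e+08 = 12.1 μs.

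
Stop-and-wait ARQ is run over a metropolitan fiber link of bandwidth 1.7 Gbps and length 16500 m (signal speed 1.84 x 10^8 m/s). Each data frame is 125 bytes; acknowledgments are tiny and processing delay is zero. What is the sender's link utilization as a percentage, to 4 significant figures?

0.3269 %

t_tx = L/R = 1000/1700000000 = 5.88235e-07 s.
t_prop = 16500/184000000 = 8.96739e-05 s; RTT = 0.000179348 s.
Cycle = t_tx + RTT = 0.000179936 s.
Utilization = t_tx / cycle = 5.88235e-07/0.000179936 = 0.3269 %.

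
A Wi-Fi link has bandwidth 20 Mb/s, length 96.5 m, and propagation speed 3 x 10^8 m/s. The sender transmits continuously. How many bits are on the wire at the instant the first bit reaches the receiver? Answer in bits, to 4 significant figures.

Propagation delay = 96.5 / 300000000 = 3.21667e-07 s.
BDP = R × t_prop = 20000000 × 3.21667e-07 = 6.43333 bits.

6.433 bits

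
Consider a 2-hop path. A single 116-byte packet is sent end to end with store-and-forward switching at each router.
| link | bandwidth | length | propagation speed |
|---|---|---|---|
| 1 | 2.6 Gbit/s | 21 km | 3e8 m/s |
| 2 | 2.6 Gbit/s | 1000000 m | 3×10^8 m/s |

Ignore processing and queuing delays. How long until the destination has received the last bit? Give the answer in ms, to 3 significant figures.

3.40 ms

L = 116 × 8 = 928 bits.
Transmission delay per hop = L/R = 928/2600000000 = 0.000356923 ms; 2 hops → 0.000713846 ms.
Propagation delays (d/s per hop): 0.07, 3.33333 ms; sum = 3.40333 ms.
End-to-end = 3.40 ms.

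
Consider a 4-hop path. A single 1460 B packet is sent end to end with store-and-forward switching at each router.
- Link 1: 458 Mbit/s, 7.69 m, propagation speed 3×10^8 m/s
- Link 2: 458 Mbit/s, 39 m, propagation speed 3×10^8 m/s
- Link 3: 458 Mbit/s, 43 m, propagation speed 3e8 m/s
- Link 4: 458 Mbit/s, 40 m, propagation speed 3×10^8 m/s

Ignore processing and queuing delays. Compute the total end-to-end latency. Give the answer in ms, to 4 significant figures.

L = 1460 × 8 = 11680 bits.
Transmission delay per hop = L/R = 11680/458000000 = 0.0255022 ms; 4 hops → 0.102009 ms.
Propagation delays (d/s per hop): 2.56333e-05, 0.00013, 0.000143333, 0.000133333 ms; sum = 0.0004323 ms.
End-to-end = 0.1024 ms.

0.1024 ms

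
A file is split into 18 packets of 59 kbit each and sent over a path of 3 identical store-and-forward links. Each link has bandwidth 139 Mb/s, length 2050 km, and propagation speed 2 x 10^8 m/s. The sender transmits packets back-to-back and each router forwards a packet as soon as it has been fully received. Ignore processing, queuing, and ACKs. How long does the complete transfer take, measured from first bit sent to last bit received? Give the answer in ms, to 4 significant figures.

39.24 ms

Per-hop transmission t_tx = L/R = 59000/139000000 = 0.42446 ms.
Per-hop propagation t_prop = 2050000/200000000 = 10.25 ms.
Pipeline fill: first packet needs 3·t_tx to clear all hops; remaining 17 packets each add one t_tx.
Total = (3+18-1)·t_tx + 3·t_prop = 20·0.42446 + 3·10.25 = 39.24 ms.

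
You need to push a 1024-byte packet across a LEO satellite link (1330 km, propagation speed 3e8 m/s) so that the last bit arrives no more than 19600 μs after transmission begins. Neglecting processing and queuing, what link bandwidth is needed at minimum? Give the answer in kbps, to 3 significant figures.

540 kbps

L = 8192 bits.
Propagation delay = 1330000 / 300000000 = 4433.33 μs.
Transmission budget = 19600 − 4433.33 = 15166.7 μs.
R ≥ L / t_tx = 8192 bits / 0.0151667 s = 540 kbps.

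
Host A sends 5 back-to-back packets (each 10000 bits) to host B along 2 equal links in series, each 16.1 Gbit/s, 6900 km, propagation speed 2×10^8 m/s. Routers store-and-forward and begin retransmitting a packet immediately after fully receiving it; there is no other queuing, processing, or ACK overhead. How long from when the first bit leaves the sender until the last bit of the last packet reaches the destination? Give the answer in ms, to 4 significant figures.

69.00 ms

Per-hop transmission t_tx = L/R = 10000/1.61e+10 = 0.000621118 ms.
Per-hop propagation t_prop = 6900000/200000000 = 34.5 ms.
Pipeline fill: first packet needs 2·t_tx to clear all hops; remaining 4 packets each add one t_tx.
Total = (2+5-1)·t_tx + 2·t_prop = 6·0.000621118 + 2·34.5 = 69.00 ms.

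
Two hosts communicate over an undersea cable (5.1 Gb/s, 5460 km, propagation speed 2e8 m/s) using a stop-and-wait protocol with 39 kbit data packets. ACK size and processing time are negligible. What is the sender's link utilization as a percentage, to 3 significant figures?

0.0140 %

t_tx = L/R = 39000/5100000000 = 7.64706e-06 s.
t_prop = 5460000/200000000 = 0.0273 s; RTT = 0.0546 s.
Cycle = t_tx + RTT = 0.0546076 s.
Utilization = t_tx / cycle = 7.64706e-06/0.0546076 = 0.0140 %.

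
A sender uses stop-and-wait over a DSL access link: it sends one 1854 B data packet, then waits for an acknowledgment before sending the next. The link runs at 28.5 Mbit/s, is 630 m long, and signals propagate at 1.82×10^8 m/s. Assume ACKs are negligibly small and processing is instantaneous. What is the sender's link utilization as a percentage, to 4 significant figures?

98.69 %

t_tx = L/R = 14832/28500000 = 0.000520421 s.
t_prop = 630/182000000 = 3.46154e-06 s; RTT = 6.92308e-06 s.
Cycle = t_tx + RTT = 0.000527344 s.
Utilization = t_tx / cycle = 0.000520421/0.000527344 = 98.69 %.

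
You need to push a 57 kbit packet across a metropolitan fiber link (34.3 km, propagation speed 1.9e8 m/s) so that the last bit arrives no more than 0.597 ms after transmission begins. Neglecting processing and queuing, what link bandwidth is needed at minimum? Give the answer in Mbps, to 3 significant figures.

Propagation delay = 34300 / 190000000 = 0.180526 ms.
Transmission budget = 0.597 − 0.180526 = 0.416474 ms.
R ≥ L / t_tx = 57000 bits / 0.000416474 s = 137 Mbps.

137 Mbps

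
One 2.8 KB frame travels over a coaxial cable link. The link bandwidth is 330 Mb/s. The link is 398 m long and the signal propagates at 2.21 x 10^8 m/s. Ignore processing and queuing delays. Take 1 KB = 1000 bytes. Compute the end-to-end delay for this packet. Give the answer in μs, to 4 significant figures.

L = 22400 bits.
Transmission delay = L/R = 22400 / 330000000 = 67.8788 μs.
Propagation delay = d/s = 398 m / 221000000 m/s = 1.8009 μs.
Total = 69.68 μs.

69.68 μs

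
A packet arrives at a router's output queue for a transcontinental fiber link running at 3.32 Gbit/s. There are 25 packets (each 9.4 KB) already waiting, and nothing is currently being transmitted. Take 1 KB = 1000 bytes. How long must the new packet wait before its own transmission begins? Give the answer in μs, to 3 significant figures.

Each queued packet: L/R = 75200/3320000000 = 22.6506 μs.
25 queued → 566.265 μs.
Queuing delay = 566 μs.

566 μs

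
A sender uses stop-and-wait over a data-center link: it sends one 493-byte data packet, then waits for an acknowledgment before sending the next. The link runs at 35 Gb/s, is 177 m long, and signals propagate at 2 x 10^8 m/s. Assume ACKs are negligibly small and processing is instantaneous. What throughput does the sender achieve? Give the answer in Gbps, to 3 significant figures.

2.09 Gbps

t_tx = L/R = 3944/35000000000 = 1.12686e-07 s.
t_prop = 177/200000000 = 8.85e-07 s; RTT = 1.77e-06 s.
Cycle = t_tx + RTT = 1.88269e-06 s.
Throughput = L / cycle = 3944 / 1.88269e-06 = 2.09 Gbps.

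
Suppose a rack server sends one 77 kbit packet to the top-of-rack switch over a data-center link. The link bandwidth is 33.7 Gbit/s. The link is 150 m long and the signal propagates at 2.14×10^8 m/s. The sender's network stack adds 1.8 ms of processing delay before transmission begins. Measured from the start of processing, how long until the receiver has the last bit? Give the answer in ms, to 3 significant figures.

1.80 ms

L = 77000 bits.
Transmission delay = L/R = 77000 / 3.37e+10 = 0.00228487 ms.
Propagation delay = d/s = 150 m / 214000000 m/s = 0.000700935 ms.
Plus processing delay 1.8 ms = 1.8 ms.
Total = 1.80 ms.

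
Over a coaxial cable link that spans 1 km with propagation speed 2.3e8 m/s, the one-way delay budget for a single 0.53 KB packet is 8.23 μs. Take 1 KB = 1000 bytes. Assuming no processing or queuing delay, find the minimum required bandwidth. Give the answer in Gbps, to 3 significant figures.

1.09 Gbps

L = 4240 bits.
Propagation delay = 1000 / 2.3e+08 = 4.34783 μs.
Transmission budget = 8.23 − 4.34783 = 3.88217 μs.
R ≥ L / t_tx = 4240 bits / 3.88217e-06 s = 1.09 Gbps.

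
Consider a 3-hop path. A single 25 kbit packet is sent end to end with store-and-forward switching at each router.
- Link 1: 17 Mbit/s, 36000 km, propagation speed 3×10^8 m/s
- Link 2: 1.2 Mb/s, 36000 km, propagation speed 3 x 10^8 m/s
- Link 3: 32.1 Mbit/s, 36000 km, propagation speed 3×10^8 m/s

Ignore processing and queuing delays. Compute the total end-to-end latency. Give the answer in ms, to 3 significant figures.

383 ms

L = 25000 bits.
Transmission delays (L/R per hop): 1.47059, 20.8333, 0.778816 ms; sum = 23.0827 ms.
Propagation delays (d/s per hop): 120, 120, 120 ms; sum = 360 ms.
End-to-end = 383 ms.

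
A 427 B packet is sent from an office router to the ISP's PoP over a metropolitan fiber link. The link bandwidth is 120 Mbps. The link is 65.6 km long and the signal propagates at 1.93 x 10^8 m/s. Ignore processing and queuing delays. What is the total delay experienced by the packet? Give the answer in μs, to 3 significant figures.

L = 427 × 8 = 3416 bits.
Transmission delay = L/R = 3416 / 120000000 = 28.4667 μs.
Propagation delay = d/s = 65600 m / 193000000 m/s = 339.896 μs.
Total = 368 μs.

368 μs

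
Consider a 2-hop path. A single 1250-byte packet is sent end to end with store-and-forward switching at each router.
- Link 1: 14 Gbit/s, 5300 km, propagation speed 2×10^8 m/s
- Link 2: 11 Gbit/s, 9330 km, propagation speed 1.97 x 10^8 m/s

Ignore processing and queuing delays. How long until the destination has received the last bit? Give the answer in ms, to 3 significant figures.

L = 1250 × 8 = 10000 bits.
Transmission delays (L/R per hop): 0.000714286, 0.000909091 ms; sum = 0.00162338 ms.
Propagation delays (d/s per hop): 26.5, 47.3604 ms; sum = 73.8604 ms.
End-to-end = 73.9 ms.

73.9 ms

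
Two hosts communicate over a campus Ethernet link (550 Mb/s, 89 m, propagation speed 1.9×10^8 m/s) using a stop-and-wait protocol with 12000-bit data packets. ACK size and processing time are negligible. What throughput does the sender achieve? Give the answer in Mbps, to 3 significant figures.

t_tx = L/R = 12000/550000000 = 2.18182e-05 s.
t_prop = 89/190000000 = 4.68421e-07 s; RTT = 9.36842e-07 s.
Cycle = t_tx + RTT = 2.2755e-05 s.
Throughput = L / cycle = 12000 / 2.2755e-05 = 527 Mbps.

527 Mbps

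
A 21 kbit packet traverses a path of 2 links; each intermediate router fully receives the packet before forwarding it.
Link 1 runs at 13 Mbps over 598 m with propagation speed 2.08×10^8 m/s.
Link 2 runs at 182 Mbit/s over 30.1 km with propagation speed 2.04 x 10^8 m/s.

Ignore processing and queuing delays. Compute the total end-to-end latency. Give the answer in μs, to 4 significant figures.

1881 μs

L = 21000 bits.
Transmission delays (L/R per hop): 1615.38, 115.385 μs; sum = 1730.77 μs.
Propagation delays (d/s per hop): 2.875, 147.549 μs; sum = 150.424 μs.
End-to-end = 1881 μs.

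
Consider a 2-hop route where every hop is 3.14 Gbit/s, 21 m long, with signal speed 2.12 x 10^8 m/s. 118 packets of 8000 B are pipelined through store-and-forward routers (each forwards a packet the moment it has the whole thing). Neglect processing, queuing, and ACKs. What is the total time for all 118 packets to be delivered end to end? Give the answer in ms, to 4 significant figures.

Per-hop transmission t_tx = L/R = 64000/3140000000 = 0.0203822 ms.
Per-hop propagation t_prop = 21/212000000 = 9.90566e-05 ms.
Pipeline fill: first packet needs 2·t_tx to clear all hops; remaining 117 packets each add one t_tx.
Total = (2+118-1)·t_tx + 2·t_prop = 119·0.0203822 + 2·9.90566e-05 = 2.426 ms.

2.426 ms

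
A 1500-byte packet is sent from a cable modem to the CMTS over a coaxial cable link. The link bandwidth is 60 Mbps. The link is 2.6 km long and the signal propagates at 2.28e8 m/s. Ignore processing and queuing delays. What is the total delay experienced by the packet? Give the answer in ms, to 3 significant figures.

0.211 ms

L = 1500 × 8 = 12000 bits.
Transmission delay = L/R = 12000 / 60000000 = 0.2 ms.
Propagation delay = d/s = 2600 m / 2.28e+08 m/s = 0.0114035 ms.
Total = 0.211 ms.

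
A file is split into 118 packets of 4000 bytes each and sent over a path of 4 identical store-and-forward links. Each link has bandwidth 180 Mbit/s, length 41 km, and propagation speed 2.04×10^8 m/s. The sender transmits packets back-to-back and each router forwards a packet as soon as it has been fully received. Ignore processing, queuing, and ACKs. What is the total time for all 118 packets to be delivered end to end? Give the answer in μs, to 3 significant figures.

Per-hop transmission t_tx = L/R = 32000/180000000 = 177.778 μs.
Per-hop propagation t_prop = 41000/204000000 = 200.98 μs.
Pipeline fill: first packet needs 4·t_tx to clear all hops; remaining 117 packets each add one t_tx.
Total = (4+118-1)·t_tx + 4·t_prop = 121·177.778 + 4·200.98 = 22300 μs.

22300 μs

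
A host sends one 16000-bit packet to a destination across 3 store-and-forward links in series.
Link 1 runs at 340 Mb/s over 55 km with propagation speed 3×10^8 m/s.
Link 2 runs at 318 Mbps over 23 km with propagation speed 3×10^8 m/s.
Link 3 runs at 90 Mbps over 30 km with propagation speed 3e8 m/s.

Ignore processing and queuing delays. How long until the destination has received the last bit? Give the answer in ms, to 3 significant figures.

Transmission delays (L/R per hop): 0.0470588, 0.0503145, 0.177778 ms; sum = 0.275151 ms.
Propagation delays (d/s per hop): 0.183333, 0.0766667, 0.1 ms; sum = 0.36 ms.
End-to-end = 0.635 ms.

0.635 ms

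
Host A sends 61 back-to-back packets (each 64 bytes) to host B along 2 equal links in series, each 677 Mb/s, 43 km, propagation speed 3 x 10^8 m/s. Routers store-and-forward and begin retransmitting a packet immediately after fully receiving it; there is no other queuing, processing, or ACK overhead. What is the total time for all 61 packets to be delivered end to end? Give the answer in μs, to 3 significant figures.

Per-hop transmission t_tx = L/R = 512/677000000 = 0.756278 μs.
Per-hop propagation t_prop = 43000/300000000 = 143.333 μs.
Pipeline fill: first packet needs 2·t_tx to clear all hops; remaining 60 packets each add one t_tx.
Total = (2+61-1)·t_tx + 2·t_prop = 62·0.756278 + 2·143.333 = 334 μs.

334 μs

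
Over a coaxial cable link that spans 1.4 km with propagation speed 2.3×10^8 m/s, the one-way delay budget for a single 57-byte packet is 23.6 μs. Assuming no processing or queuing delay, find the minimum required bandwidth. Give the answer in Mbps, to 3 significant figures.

26.0 Mbps

L = 456 bits.
Propagation delay = 1400 / 2.3e+08 = 6.08696 μs.
Transmission budget = 23.6 − 6.08696 = 17.513 μs.
R ≥ L / t_tx = 456 bits / 1.7513e-05 s = 26.0 Mbps.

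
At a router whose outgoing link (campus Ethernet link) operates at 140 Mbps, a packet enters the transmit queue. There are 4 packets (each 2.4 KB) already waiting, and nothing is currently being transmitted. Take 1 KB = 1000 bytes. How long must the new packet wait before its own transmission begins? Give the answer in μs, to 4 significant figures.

Each queued packet: L/R = 19200/140000000 = 137.143 μs.
4 queued → 548.571 μs.
Queuing delay = 548.6 μs.

548.6 μs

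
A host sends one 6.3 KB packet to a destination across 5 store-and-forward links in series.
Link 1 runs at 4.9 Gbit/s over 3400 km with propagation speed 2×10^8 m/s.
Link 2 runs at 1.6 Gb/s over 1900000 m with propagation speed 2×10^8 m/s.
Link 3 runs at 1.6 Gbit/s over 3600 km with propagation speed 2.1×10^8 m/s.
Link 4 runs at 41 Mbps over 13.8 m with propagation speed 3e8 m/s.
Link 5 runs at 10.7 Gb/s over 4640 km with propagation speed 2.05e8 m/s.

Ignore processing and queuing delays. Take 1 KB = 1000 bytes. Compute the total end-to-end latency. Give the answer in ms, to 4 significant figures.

67.58 ms

L = 50400 bits.
Transmission delays (L/R per hop): 0.0102857, 0.0315, 0.0315, 1.22927, 0.00471028 ms; sum = 1.30726 ms.
Propagation delays (d/s per hop): 17, 9.5, 17.1429, 4.6e-05, 22.6341 ms; sum = 66.277 ms.
End-to-end = 67.58 ms.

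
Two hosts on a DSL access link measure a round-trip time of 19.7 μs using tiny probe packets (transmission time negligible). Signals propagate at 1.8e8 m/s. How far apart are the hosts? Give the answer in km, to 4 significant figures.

1.773 km

One-way propagation = RTT/2 = 9.85 μs.
d = s × t = 180000000 × 9.85e-06 = 1.773 km.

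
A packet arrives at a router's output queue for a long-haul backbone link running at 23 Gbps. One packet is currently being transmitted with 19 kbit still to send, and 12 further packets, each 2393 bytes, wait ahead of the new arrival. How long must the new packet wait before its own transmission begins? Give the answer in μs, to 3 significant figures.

10.8 μs

Each queued packet: L/R = 19144/23000000000 = 0.832348 μs.
12 queued → 9.98817 μs.
Plus remaining 19000 bits of current packet: 0.826087 μs.
Queuing delay = 10.8 μs.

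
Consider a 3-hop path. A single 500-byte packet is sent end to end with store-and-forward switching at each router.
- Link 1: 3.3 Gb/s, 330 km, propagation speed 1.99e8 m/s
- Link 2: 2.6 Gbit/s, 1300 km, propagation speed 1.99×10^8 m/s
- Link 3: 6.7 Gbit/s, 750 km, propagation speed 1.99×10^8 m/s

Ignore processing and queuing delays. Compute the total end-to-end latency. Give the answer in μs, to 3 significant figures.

L = 500 × 8 = 4000 bits.
Transmission delays (L/R per hop): 1.21212, 1.53846, 0.597015 μs; sum = 3.3476 μs.
Propagation delays (d/s per hop): 1658.29, 6532.66, 3768.84 μs; sum = 11959.8 μs.
End-to-end = 12000 μs.

12000 μs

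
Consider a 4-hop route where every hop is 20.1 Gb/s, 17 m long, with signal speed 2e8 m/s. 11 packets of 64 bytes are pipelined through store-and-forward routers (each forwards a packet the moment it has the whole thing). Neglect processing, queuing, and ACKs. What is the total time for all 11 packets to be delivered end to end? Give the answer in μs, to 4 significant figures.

Per-hop transmission t_tx = L/R = 512/20100000000 = 0.0254726 μs.
Per-hop propagation t_prop = 17/200000000 = 0.085 μs.
Pipeline fill: first packet needs 4·t_tx to clear all hops; remaining 10 packets each add one t_tx.
Total = (4+11-1)·t_tx + 4·t_prop = 14·0.0254726 + 4·0.085 = 0.6966 μs.

0.6966 μs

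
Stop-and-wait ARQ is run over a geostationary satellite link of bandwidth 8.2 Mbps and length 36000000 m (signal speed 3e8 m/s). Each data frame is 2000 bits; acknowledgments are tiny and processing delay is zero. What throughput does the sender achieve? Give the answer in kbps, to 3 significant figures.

t_tx = L/R = 2000/8.2e+06 = 0.000243902 s.
t_prop = 36000000/300000000 = 0.12 s; RTT = 0.24 s.
Cycle = t_tx + RTT = 0.240244 s.
Throughput = L / cycle = 2000 / 0.240244 = 8.32 kbps.

8.32 kbps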